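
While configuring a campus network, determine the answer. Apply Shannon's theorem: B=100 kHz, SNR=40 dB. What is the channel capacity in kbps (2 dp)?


Given: B = 100 kHz, SNR = 40 dB
SNR linear = 10^(40/10) = 10000
1 + SNR = 10001
log2(10001) = 13.2878566418
C = 100 * 1000 * 13.2878566418 = 1328785.6642 bps
C = 1328.785664 kbps -> 1328.79 kbps (2 dp)

1328.79


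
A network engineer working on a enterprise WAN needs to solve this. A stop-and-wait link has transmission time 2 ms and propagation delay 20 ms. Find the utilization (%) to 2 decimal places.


Given: Ttrans = 2 ms, Tprop = 20 ms
RTT = 2 * Tprop = 2 * 20 = 40 ms
U = Ttrans / (Ttrans + RTT)
U = 2 / (2 + 40)
U = 2 / 42 = 0.047619
U% = 4.76%

4.76


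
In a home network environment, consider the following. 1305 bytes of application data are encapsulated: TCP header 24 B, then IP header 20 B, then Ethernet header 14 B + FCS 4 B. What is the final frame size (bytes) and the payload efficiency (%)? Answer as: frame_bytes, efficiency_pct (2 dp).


TCP segment = 1305 + 24 = 1329 B
IP packet = 1329 + 20 = 1349 B
Ethernet frame = 1349 + 14 + 4 = 1367 B
Efficiency = app / frame = 1305 / 1367 = 0.954645 = 95.4645% -> 95.46% (2 dp)

1367, 95.46


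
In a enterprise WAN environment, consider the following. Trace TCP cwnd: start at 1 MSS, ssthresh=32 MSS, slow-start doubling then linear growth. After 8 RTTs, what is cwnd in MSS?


RTT 0: cwnd = 1 MSS (initial)
RTT 1: cwnd = 2 MSS (slow start, doubled)
RTT 2: cwnd = 4 MSS (slow start, doubled)
RTT 3: cwnd = 8 MSS (slow start, doubled)
RTT 4: cwnd = 16 MSS (slow start, doubled)
RTT 5: cwnd = 32 MSS (slow start, doubled)
RTT 6: cwnd = 33 MSS (congestion avoidance, +1)
RTT 7: cwnd = 34 MSS (congestion avoidance, +1)
RTT 8: cwnd = 35 MSS (congestion avoidance, +1)

35


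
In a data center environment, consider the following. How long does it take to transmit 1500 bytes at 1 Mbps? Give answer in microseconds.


Given: packet = 1500 bytes, bandwidth = 1 Mbps
Packet in bits = 1500 * 8 = 12000 bits
Bandwidth = 1 * 10^6 = 1000000 bps
Time = 12000 / 1000000 seconds
Time in us = 12000 * 10^6 / 1000000 = 12000

12000


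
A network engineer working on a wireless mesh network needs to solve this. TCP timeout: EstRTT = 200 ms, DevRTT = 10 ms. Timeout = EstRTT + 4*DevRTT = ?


Given: EstRTT = 200 ms, DevRTT = 10 ms
Timeout = EstRTT + 4 * DevRTT
4 * DevRTT = 4 * 10 = 40
Timeout = 200 + 40 = 240 ms

240


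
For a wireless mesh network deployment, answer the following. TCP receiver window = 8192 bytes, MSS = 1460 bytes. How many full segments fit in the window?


Given: RWND = 8192 bytes, MSS = 1460 bytes
Full segments = floor(RWND / MSS)
Full segments = floor(8192 / 1460)
Full segments = floor(5.611) = 5

5


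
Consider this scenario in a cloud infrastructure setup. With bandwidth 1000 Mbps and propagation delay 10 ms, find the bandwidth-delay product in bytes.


Given: bandwidth = 1000 Mbps, delay = 10 ms
BDP in bits = 1000 * 10^6 * 10 / 1000
BDP in bits = 10000000
BDP in bytes = 10000000 / 8 = 1250000

1250000


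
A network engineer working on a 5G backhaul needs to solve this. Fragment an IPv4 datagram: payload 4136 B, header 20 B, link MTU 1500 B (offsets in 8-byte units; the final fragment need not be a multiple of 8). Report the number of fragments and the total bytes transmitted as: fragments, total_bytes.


Max data per non-final fragment = floor((MTU - header)/8)*8 = floor((1500 - 20)/8)*8 = floor(1480/8)*8 = 1480 B
Final fragment needs no 8-byte alignment: it can carry up to MTU - header = 1480 B
Non-final fragments needed = ceil((payload - 1480) / 1480) = ceil(2656/1480) = ceil(1.7946) = 2
Number of fragments = 2 + 1 = 3
Fragment sizes (data): 2 * 1480 B + 1176 B (last, 1176 <= 1480 OK)
Total bytes sent = payload + n_frags * header = 4136 + 3*20 = 4136 + 60 = 4196 B

3, 4196


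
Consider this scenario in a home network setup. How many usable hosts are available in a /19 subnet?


Given: subnet mask /19
Host bits = 32 - 19 = 13
Total addresses = 2^13 = 8192
Usable hosts = 8192 - 2 (network + broadcast) = 8190

8190


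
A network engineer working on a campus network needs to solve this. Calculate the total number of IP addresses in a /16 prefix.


Given: CIDR prefix /16
Host bits = 32 - 16 = 16
Total addresses = 2^16 = 65536

65536


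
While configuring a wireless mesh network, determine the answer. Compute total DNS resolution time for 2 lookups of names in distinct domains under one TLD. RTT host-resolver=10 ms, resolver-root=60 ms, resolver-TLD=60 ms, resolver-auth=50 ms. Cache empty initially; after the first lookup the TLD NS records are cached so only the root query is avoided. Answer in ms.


Lookup 1 (cold cache): local + root + TLD + auth = 10 + 60 + 60 + 50 = 180 ms
Lookups 2..2 (TLD NS cached -> skip root; new domain -> still ask TLD and auth): local + TLD + auth = 10 + 60 + 50 = 120 ms each
Remaining 1 lookups: 1 * 120 = 120 ms
Total = 180 + 120 = 300 ms

300


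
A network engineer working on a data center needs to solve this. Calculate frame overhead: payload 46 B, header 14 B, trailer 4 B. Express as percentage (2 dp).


Given: payload = 46 B, header = 14 B, trailer = 4 B
Overhead bytes = header + trailer = 14 + 4 = 18
Total frame = payload + overhead = 46 + 18 = 64
Overhead % = 18 / 64 * 100 = 28.1250% -> 28.13% (2 dp)

28.13


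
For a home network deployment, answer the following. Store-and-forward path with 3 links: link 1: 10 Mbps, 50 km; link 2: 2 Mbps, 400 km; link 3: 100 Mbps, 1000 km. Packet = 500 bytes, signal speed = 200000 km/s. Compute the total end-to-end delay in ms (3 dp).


Packet = 500 bytes = 4000 bits. Store-and-forward: sum (t_trans + t_prop) per link.
Link 1: t_trans = 4000/(10*10^6) s = 0.4000 ms; t_prop = 50/200000 s = 0.2500 ms; subtotal = 0.6500 ms
Link 2: t_trans = 4000/(2*10^6) s = 2.0000 ms; t_prop = 400/200000 s = 2.0000 ms; subtotal = 4.0000 ms
Link 3: t_trans = 4000/(100*10^6) s = 0.0400 ms; t_prop = 1000/200000 s = 5.0000 ms; subtotal = 5.0400 ms
End-to-end = 0.6500 + 4.0000 + 5.0400 = 9.6900 ms -> 9.690 ms (3 dp)

9.690


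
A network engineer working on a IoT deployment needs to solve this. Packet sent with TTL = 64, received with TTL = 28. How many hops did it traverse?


Given: initial TTL = 64, received TTL = 28
Hops = initial TTL - received TTL
Hops = 64 - 28 = 36

36


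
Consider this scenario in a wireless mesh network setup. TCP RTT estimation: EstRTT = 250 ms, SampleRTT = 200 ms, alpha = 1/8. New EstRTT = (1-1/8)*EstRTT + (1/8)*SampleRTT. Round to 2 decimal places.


Given: EstRTT = 250 ms, SampleRTT = 200 ms, alpha = 1/8
New EstRTT = (1 - alpha) * EstRTT + alpha * SampleRTT
(7/8) * 250 = 218.75
(1/8) * 200 = 25
New EstRTT = 218.75 + 25 = 243.75 ms -> 243.75 ms (2 dp)

243.75


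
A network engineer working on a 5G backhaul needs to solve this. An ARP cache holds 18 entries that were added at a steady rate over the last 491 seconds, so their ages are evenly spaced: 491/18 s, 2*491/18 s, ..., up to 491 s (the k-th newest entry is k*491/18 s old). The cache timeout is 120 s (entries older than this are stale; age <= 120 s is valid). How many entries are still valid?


Ages are k * 491/18 s for k = 1..18 (spacing = 27.2778 s).
Entry k is valid iff k * 491/18 <= 120 iff k <= 18 * 120 / 491 = 4.3992
n_valid = floor(4.3992) = 4
(n_stale = 18 - 4 = 14)

4


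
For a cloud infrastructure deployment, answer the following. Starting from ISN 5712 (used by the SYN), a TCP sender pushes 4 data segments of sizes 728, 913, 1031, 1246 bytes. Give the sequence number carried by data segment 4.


The SYN occupies sequence number ISN = 5712, so the first data byte is ISN + 1 = 5713.
SEQ of data segment i = (ISN + 1) + sum of payload sizes of segments 1..i-1.
Segment 1: SEQ = 5713, payload = 728 bytes
Segment 2: SEQ = 6441, payload = 913 bytes
Segment 3: SEQ = 7354, payload = 1031 bytes
Segment 4: SEQ = 8385, payload = 1246 bytes
SEQ of segment 4 = 5713 + 728 + 913 + 1031 = 8385

8385


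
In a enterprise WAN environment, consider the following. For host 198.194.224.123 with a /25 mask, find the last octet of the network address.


Given: IP = 198.194.224.123, prefix = /25
Subnet mask = 255.255.255.128
Last octet of IP: 123
Last octet of mask: 128
Network last octet = 123 AND 128 = 0

0


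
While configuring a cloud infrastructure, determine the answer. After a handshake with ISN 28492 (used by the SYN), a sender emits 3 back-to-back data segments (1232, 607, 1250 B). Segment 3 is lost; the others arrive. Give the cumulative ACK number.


SYN uses sequence number 28492; first data byte = ISN + 1 = 28493.
Segment 1: SEQ = 28493, len = 1232 B, covers [28493, 29724]
Segment 2: SEQ = 29725, len = 607 B, covers [29725, 30331]
Segment 3: SEQ = 30332, len = 1250 B, covers [30332, 31581] [LOST]
In-order data received: bytes [28493, 30331] (segments 1..2).
Segment 3 missing -> gap begins at byte 30332.
Cumulative ACK = next expected in-order byte = 28493 + 1232 + 607 = 30332

30332


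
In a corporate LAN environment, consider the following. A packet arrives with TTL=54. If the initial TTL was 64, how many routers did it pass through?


Given: initial TTL = 64, received TTL = 54
Hops = initial TTL - received TTL
Hops = 64 - 54 = 10

10


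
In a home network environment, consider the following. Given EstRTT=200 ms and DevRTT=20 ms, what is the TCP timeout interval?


Given: EstRTT = 200 ms, DevRTT = 20 ms
Timeout = EstRTT + 4 * DevRTT
4 * DevRTT = 4 * 20 = 80
Timeout = 200 + 80 = 280 ms

280


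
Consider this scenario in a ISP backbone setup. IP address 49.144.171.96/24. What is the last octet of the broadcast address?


Given: IP = 49.144.171.96, prefix = /24
Host bits = 32 - 24 = 8
Network last octet = 96 AND mask = 0
Host part size = 2^8 - 1 = 255
Broadcast last octet = 0 OR 255 = 255

255


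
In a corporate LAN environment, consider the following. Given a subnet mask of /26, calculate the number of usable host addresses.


Given: subnet mask /26
Host bits = 32 - 26 = 6
Total addresses = 2^6 = 64
Usable hosts = 64 - 2 (network + broadcast) = 62

62


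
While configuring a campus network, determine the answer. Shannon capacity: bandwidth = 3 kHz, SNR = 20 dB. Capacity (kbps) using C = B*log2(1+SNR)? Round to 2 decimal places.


Given: B = 3 kHz, SNR = 20 dB
SNR linear = 10^(20/10) = 100
1 + SNR = 101
log2(101) = 6.6582114828
C = 3 * 1000 * 6.6582114828 = 19974.6344 bps
C = 19.974634 kbps -> 19.97 kbps (2 dp)

19.97


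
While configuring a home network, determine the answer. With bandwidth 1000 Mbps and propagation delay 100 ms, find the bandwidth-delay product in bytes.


Given: bandwidth = 1000 Mbps, delay = 100 ms
BDP in bits = 1000 * 10^6 * 100 / 1000
BDP in bits = 100000000
BDP in bytes = 100000000 / 8 = 12500000

12500000


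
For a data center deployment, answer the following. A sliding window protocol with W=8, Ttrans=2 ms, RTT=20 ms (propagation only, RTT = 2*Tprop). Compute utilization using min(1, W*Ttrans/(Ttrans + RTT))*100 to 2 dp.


Given: W = 8, Ttrans = 2 ms, RTT = 20 ms (= 2 * Tprop, Tprop = 10 ms)
Cycle time = Ttrans + RTT = 2 + 20 = 22 ms (first packet sent until its ACK returns)
W * Ttrans = 8 * 2 = 16 ms of sending per cycle
W * Ttrans / (Ttrans + RTT) = 16 / 22 = 0.727273
U = min(1, 0.727273) = 0.727273
U% = 72.73%

72.73


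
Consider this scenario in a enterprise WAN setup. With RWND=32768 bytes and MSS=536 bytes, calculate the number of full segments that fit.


Given: RWND = 32768 bytes, MSS = 536 bytes
Full segments = floor(RWND / MSS)
Full segments = floor(32768 / 536)
Full segments = floor(61.1343) = 61

61


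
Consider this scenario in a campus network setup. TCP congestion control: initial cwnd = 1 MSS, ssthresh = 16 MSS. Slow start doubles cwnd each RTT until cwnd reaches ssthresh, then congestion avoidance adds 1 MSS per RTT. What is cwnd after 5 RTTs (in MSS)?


RTT 0: cwnd = 1 MSS (initial)
RTT 1: cwnd = 2 MSS (slow start, doubled)
RTT 2: cwnd = 4 MSS (slow start, doubled)
RTT 3: cwnd = 8 MSS (slow start, doubled)
RTT 4: cwnd = 16 MSS (slow start, doubled)
RTT 5: cwnd = 17 MSS (congestion avoidance, +1)

17


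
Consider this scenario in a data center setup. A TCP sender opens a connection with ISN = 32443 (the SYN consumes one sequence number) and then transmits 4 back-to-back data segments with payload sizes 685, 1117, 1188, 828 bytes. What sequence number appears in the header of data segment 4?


The SYN occupies sequence number ISN = 32443, so the first data byte is ISN + 1 = 32444.
SEQ of data segment i = (ISN + 1) + sum of payload sizes of segments 1..i-1.
Segment 1: SEQ = 32444, payload = 685 bytes
Segment 2: SEQ = 33129, payload = 1117 bytes
Segment 3: SEQ = 34246, payload = 1188 bytes
Segment 4: SEQ = 35434, payload = 828 bytes
SEQ of segment 4 = 32444 + 685 + 1117 + 1188 = 35434

35434


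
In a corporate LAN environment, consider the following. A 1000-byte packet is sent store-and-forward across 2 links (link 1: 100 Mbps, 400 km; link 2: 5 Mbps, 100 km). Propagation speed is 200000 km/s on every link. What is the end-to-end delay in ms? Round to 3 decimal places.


Packet = 1000 bytes = 8000 bits. Store-and-forward: sum (t_trans + t_prop) per link.
Link 1: t_trans = 8000/(100*10^6) s = 0.0800 ms; t_prop = 400/200000 s = 2.0000 ms; subtotal = 2.0800 ms
Link 2: t_trans = 8000/(5*10^6) s = 1.6000 ms; t_prop = 100/200000 s = 0.5000 ms; subtotal = 2.1000 ms
End-to-end = 2.0800 + 2.1000 = 4.1800 ms -> 4.180 ms (3 dp)

4.180


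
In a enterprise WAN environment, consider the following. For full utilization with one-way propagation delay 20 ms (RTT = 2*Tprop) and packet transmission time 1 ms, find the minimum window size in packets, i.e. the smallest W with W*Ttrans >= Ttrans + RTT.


Given: Ttrans = 1 ms, RTT = 40 ms (= 2 * Tprop, Tprop = 20 ms)
Time until first ACK returns = Ttrans + RTT = 1 + 40 = 41 ms
Need W * Ttrans >= Ttrans + RTT  ->  W >= (Ttrans + RTT) / Ttrans
(Ttrans + RTT) / Ttrans = 41 / 1 = 41
W_min = ceil(41) = 41

41


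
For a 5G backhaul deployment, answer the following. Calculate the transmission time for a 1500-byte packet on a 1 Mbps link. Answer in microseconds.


Given: packet = 1500 bytes, bandwidth = 1 Mbps
Packet in bits = 1500 * 8 = 12000 bits
Bandwidth = 1 * 10^6 = 1000000 bps
Time = 12000 / 1000000 seconds
Time in us = 12000 * 10^6 / 1000000 = 12000

12000


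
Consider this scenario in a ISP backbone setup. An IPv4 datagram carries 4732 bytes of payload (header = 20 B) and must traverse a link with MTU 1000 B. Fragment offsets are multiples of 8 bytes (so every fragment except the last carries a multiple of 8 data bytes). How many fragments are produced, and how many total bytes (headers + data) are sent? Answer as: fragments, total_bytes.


Max data per non-final fragment = floor((MTU - header)/8)*8 = floor((1000 - 20)/8)*8 = floor(980/8)*8 = 976 B
Final fragment needs no 8-byte alignment: it can carry up to MTU - header = 980 B
Non-final fragments needed = ceil((payload - 980) / 976) = ceil(3752/976) = ceil(3.8443) = 4
Number of fragments = 4 + 1 = 5
Fragment sizes (data): 4 * 976 B + 828 B (last, 828 <= 980 OK)
Total bytes sent = payload + n_frags * header = 4732 + 5*20 = 4732 + 100 = 4832 B

5, 4832


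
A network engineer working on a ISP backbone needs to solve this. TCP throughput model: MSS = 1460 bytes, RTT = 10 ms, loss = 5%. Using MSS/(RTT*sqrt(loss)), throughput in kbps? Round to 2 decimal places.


Given: MSS = 1460 bytes, RTT = 10 ms, loss = 5%
RTT in seconds = 10 / 1000 = 0.01
Loss rate = 5% = 0.05
sqrt(loss) = sqrt(0.05) = 0.223606797750
Throughput (bytes/s) = 1460 / (0.01 * 0.223606797750) = 652931.8494
Throughput (kbps) = 652931.8494 * 8 / 1000 = 5223.454795 -> 5223.45 kbps (2 dp)

5223.45


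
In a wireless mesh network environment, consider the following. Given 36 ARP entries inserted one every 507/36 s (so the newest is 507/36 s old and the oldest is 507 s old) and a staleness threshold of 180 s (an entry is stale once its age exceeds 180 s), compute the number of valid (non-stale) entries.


Ages are k * 507/36 s for k = 1..36 (spacing = 14.0833 s).
Entry k is valid iff k * 507/36 <= 180 iff k <= 36 * 180 / 507 = 12.7811
n_valid = floor(12.7811) = 12
(n_stale = 36 - 12 = 24)

12


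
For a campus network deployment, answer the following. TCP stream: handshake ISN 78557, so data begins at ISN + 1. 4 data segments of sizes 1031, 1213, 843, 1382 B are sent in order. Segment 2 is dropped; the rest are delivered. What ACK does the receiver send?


SYN uses sequence number 78557; first data byte = ISN + 1 = 78558.
Segment 1: SEQ = 78558, len = 1031 B, covers [78558, 79588]
Segment 2: SEQ = 79589, len = 1213 B, covers [79589, 80801] [LOST]
Segment 3: SEQ = 80802, len = 843 B, covers [80802, 81644]
Segment 4: SEQ = 81645, len = 1382 B, covers [81645, 83026]
In-order data received: bytes [78558, 79588] (segments 1..1).
Segment 2 missing -> gap begins at byte 79589; later segments buffered out of order.
Cumulative ACK = next expected in-order byte = 78558 + 1031 = 79589

79589


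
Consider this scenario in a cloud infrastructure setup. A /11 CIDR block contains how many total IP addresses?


Given: CIDR prefix /11
Host bits = 32 - 11 = 21
Total addresses = 2^21 = 2097152

2097152


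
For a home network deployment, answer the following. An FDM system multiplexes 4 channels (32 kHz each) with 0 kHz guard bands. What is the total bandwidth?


Given: 4 channels, 32 kHz each, guard = 0 kHz
Channel bandwidth = 4 * 32 = 128 kHz
Guard bands = 3 gaps * 0 kHz = 0 kHz
Total = 128 + 0 = 128 kHz

128


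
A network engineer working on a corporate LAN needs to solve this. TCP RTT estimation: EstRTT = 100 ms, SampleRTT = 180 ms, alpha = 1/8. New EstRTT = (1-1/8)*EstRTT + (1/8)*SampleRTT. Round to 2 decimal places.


Given: EstRTT = 100 ms, SampleRTT = 180 ms, alpha = 1/8
New EstRTT = (1 - alpha) * EstRTT + alpha * SampleRTT
(7/8) * 100 = 87.5
(1/8) * 180 = 22.5
New EstRTT = 87.5 + 22.5 = 110 ms -> 110.00 ms (2 dp)

110.00


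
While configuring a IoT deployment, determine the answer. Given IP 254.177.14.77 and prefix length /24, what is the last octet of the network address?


Given: IP = 254.177.14.77, prefix = /24
Subnet mask = 255.255.255.0
Last octet of IP: 77
Last octet of mask: 0
Network last octet = 77 AND 0 = 0

0


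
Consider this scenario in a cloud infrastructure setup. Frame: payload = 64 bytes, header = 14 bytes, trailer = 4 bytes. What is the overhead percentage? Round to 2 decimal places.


Given: payload = 64 B, header = 14 B, trailer = 4 B
Overhead bytes = header + trailer = 14 + 4 = 18
Total frame = payload + overhead = 64 + 18 = 82
Overhead % = 18 / 82 * 100 = 21.9512% -> 21.95% (2 dp)

21.95


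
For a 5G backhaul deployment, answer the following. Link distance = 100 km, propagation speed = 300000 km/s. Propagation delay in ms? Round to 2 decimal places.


Given: distance = 100 km, speed = 300000 km/s
Delay = distance / speed = 100 / 300000 seconds
Delay in ms = 100 * 1000 / 300000
Delay = 0.3333 ms
Rounded to 2 dp = 0.33 ms

0.33


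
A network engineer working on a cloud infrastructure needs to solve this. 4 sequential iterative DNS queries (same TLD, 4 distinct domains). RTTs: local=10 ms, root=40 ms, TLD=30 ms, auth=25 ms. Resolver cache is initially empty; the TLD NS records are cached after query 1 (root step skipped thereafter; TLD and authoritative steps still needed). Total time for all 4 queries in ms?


Lookup 1 (cold cache): local + root + TLD + auth = 10 + 40 + 30 + 25 = 105 ms
Lookups 2..4 (TLD NS cached -> skip root; new domain -> still ask TLD and auth): local + TLD + auth = 10 + 30 + 25 = 65 ms each
Remaining 3 lookups: 3 * 65 = 195 ms
Total = 105 + 195 = 300 ms

300


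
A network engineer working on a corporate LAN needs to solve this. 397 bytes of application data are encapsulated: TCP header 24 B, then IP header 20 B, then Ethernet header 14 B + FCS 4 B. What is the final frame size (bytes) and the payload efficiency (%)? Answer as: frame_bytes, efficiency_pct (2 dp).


TCP segment = 397 + 24 = 421 B
IP packet = 421 + 20 = 441 B
Ethernet frame = 441 + 14 + 4 = 459 B
Efficiency = app / frame = 397 / 459 = 0.864924 = 86.4924% -> 86.49% (2 dp)

459, 86.49


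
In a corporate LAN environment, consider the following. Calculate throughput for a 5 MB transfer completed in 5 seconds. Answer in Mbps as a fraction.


Given: file = 5 MB, time = 5 s
File in Mb = 5 * 8 = 40 Mb
Throughput = 40 / 5 Mbps
Throughput = 8 Mbps

8


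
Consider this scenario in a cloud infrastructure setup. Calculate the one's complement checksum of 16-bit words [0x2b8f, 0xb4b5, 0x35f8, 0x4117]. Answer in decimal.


Given words: [0x2b8f, 0xb4b5, 0x35f8, 0x4117]
Step 1: Sum all words
Raw sum = 11151 + 46261 + 13816 + 16663 = 87891
Step 2: Fold carry: (22355 + 1) = 22356
One's complement = ~22356 & 0xFFFF = 43179

43179


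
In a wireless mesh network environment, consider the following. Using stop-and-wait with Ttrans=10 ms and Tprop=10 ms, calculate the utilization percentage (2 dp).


Given: Ttrans = 10 ms, Tprop = 10 ms
RTT = 2 * Tprop = 2 * 10 = 20 ms
U = Ttrans / (Ttrans + RTT)
U = 10 / (10 + 20)
U = 10 / 30 = 0.333333
U% = 33.33%

33.33


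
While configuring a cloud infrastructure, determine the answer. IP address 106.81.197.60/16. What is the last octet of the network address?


Given: IP = 106.81.197.60, prefix = /16
Subnet mask = 255.255.0.0
Last octet of IP: 60
Last octet of mask: 0
Network last octet = 60 AND 0 = 0

0


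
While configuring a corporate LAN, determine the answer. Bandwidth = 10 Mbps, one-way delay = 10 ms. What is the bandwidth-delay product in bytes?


Given: bandwidth = 10 Mbps, delay = 10 ms
BDP in bits = 10 * 10^6 * 10 / 1000
BDP in bits = 100000
BDP in bytes = 100000 / 8 = 12500

12500


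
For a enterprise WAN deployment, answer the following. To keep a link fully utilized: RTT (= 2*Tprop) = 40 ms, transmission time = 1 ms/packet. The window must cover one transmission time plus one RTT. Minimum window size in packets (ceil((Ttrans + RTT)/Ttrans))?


Given: Ttrans = 1 ms, RTT = 40 ms (= 2 * Tprop, Tprop = 20 ms)
Time until first ACK returns = Ttrans + RTT = 1 + 40 = 41 ms
Need W * Ttrans >= Ttrans + RTT  ->  W >= (Ttrans + RTT) / Ttrans
(Ttrans + RTT) / Ttrans = 41 / 1 = 41
W_min = ceil(41) = 41

41


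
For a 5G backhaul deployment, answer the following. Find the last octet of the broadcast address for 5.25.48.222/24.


Given: IP = 5.25.48.222, prefix = /24
Host bits = 32 - 24 = 8
Network last octet = 222 AND mask = 0
Host part size = 2^8 - 1 = 255
Broadcast last octet = 0 OR 255 = 255

255


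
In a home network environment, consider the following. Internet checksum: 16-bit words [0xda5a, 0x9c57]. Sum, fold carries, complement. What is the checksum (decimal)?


Given words: [0xda5a, 0x9c57]
Step 1: Sum all words
Raw sum = 55898 + 40023 = 95921
Step 2: Fold carry: (30385 + 1) = 30386
One's complement = ~30386 & 0xFFFF = 35149

35149


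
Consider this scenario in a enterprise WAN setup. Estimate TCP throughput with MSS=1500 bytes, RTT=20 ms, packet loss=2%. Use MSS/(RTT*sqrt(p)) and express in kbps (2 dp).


Given: MSS = 1500 bytes, RTT = 20 ms, loss = 2%
RTT in seconds = 20 / 1000 = 0.02
Loss rate = 2% = 0.02
sqrt(loss) = sqrt(0.02) = 0.141421356237
Throughput (bytes/s) = 1500 / (0.02 * 0.141421356237) = 530330.0859
Throughput (kbps) = 530330.0859 * 8 / 1000 = 4242.640687 -> 4242.64 kbps (2 dp)

4242.64


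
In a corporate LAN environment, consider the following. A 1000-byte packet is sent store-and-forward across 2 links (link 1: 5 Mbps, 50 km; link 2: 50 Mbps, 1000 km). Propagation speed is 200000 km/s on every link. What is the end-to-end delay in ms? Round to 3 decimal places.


Packet = 1000 bytes = 8000 bits. Store-and-forward: sum (t_trans + t_prop) per link.
Link 1: t_trans = 8000/(5*10^6) s = 1.6000 ms; t_prop = 50/200000 s = 0.2500 ms; subtotal = 1.8500 ms
Link 2: t_trans = 8000/(50*10^6) s = 0.1600 ms; t_prop = 1000/200000 s = 5.0000 ms; subtotal = 5.1600 ms
End-to-end = 1.8500 + 5.1600 = 7.0100 ms -> 7.010 ms (3 dp)

7.010


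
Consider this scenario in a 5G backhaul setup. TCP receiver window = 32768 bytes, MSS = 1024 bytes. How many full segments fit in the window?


Given: RWND = 32768 bytes, MSS = 1024 bytes
Full segments = floor(RWND / MSS)
Full segments = floor(32768 / 1024)
Full segments = floor(32.0) = 32

32


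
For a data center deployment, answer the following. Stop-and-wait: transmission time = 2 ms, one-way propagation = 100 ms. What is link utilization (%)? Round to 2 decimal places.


Given: Ttrans = 2 ms, Tprop = 100 ms
RTT = 2 * Tprop = 2 * 100 = 200 ms
U = Ttrans / (Ttrans + RTT)
U = 2 / (2 + 200)
U = 2 / 202 = 0.009901
U% = 0.99%

0.99


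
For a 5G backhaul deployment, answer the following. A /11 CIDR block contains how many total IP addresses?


Given: CIDR prefix /11
Host bits = 32 - 11 = 21
Total addresses = 2^21 = 2097152

2097152


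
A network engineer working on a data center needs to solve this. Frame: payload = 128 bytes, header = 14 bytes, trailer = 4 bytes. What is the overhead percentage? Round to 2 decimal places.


Given: payload = 128 B, header = 14 B, trailer = 4 B
Overhead bytes = header + trailer = 14 + 4 = 18
Total frame = payload + overhead = 128 + 18 = 146
Overhead % = 18 / 146 * 100 = 12.3288% -> 12.33% (2 dp)

12.33


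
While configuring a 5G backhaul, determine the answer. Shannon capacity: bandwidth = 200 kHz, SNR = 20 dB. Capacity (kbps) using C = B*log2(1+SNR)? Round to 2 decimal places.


Given: B = 200 kHz, SNR = 20 dB
SNR linear = 10^(20/10) = 100
1 + SNR = 101
log2(101) = 6.6582114828
C = 200 * 1000 * 6.6582114828 = 1331642.2966 bps
C = 1331.642297 kbps -> 1331.64 kbps (2 dp)

1331.64


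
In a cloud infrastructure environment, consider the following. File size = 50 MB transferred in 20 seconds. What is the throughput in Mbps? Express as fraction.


Given: file = 50 MB, time = 20 s
File in Mb = 50 * 8 = 400 Mb
Throughput = 400 / 20 Mbps
Throughput = 20 Mbps

20


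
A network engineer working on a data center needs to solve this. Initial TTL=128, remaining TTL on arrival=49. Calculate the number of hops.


Given: initial TTL = 128, received TTL = 49
Hops = initial TTL - received TTL
Hops = 128 - 49 = 79

79


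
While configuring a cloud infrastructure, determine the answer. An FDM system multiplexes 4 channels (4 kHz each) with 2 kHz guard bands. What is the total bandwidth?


Given: 4 channels, 4 kHz each, guard = 2 kHz
Channel bandwidth = 4 * 4 = 16 kHz
Guard bands = 3 gaps * 2 kHz = 6 kHz
Total = 16 + 6 = 22 kHz

22


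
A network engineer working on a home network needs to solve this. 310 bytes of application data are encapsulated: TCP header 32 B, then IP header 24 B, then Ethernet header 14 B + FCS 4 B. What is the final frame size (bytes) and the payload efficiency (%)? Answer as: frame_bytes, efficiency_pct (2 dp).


TCP segment = 310 + 32 = 342 B
IP packet = 342 + 24 = 366 B
Ethernet frame = 366 + 14 + 4 = 384 B
Efficiency = app / frame = 310 / 384 = 0.807292 = 80.7292% -> 80.73% (2 dp)

384, 80.73


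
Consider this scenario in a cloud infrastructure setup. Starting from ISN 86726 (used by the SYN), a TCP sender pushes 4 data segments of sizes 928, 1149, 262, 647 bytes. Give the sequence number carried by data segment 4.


The SYN occupies sequence number ISN = 86726, so the first data byte is ISN + 1 = 86727.
SEQ of data segment i = (ISN + 1) + sum of payload sizes of segments 1..i-1.
Segment 1: SEQ = 86727, payload = 928 bytes
Segment 2: SEQ = 87655, payload = 1149 bytes
Segment 3: SEQ = 88804, payload = 262 bytes
Segment 4: SEQ = 89066, payload = 647 bytes
SEQ of segment 4 = 86727 + 928 + 1149 + 262 = 89066

89066


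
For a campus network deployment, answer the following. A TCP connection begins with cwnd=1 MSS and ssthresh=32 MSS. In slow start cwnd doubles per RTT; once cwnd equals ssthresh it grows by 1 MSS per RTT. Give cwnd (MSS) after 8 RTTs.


RTT 0: cwnd = 1 MSS (initial)
RTT 1: cwnd = 2 MSS (slow start, doubled)
RTT 2: cwnd = 4 MSS (slow start, doubled)
RTT 3: cwnd = 8 MSS (slow start, doubled)
RTT 4: cwnd = 16 MSS (slow start, doubled)
RTT 5: cwnd = 32 MSS (slow start, doubled)
RTT 6: cwnd = 33 MSS (congestion avoidance, +1)
RTT 7: cwnd = 34 MSS (congestion avoidance, +1)
RTT 8: cwnd = 35 MSS (congestion avoidance, +1)

35


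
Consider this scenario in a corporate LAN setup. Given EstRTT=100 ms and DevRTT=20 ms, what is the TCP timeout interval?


Given: EstRTT = 100 ms, DevRTT = 20 ms
Timeout = EstRTT + 4 * DevRTT
4 * DevRTT = 4 * 20 = 80
Timeout = 100 + 80 = 180 ms

180


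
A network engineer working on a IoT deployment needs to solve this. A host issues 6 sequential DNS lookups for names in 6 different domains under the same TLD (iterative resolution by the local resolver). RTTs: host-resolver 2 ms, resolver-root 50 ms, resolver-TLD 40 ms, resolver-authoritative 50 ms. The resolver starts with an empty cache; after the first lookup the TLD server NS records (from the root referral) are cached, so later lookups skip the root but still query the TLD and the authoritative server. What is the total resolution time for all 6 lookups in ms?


Lookup 1 (cold cache): local + root + TLD + auth = 2 + 50 + 40 + 50 = 142 ms
Lookups 2..6 (TLD NS cached -> skip root; new domain -> still ask TLD and auth): local + TLD + auth = 2 + 40 + 50 = 92 ms each
Remaining 5 lookups: 5 * 92 = 460 ms
Total = 142 + 460 = 602 ms

602


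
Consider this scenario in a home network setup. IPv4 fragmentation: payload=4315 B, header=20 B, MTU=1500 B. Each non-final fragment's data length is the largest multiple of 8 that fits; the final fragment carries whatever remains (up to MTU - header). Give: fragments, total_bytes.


Max data per non-final fragment = floor((MTU - header)/8)*8 = floor((1500 - 20)/8)*8 = floor(1480/8)*8 = 1480 B
Final fragment needs no 8-byte alignment: it can carry up to MTU - header = 1480 B
Non-final fragments needed = ceil((payload - 1480) / 1480) = ceil(2835/1480) = ceil(1.9155) = 2
Number of fragments = 2 + 1 = 3
Fragment sizes (data): 2 * 1480 B + 1355 B (last, 1355 <= 1480 OK)
Total bytes sent = payload + n_frags * header = 4315 + 3*20 = 4315 + 60 = 4375 B

3, 4375


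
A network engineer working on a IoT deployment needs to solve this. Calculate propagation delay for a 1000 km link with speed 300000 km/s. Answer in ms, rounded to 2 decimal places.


Given: distance = 1000 km, speed = 300000 km/s
Delay = distance / speed = 1000 / 300000 seconds
Delay in ms = 1000 * 1000 / 300000
Delay = 3.3333 ms
Rounded to 2 dp = 3.33 ms

3.33


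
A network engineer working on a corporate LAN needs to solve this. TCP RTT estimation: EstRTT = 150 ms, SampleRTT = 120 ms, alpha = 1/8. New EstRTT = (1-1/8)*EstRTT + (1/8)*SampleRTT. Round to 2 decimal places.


Given: EstRTT = 150 ms, SampleRTT = 120 ms, alpha = 1/8
New EstRTT = (1 - alpha) * EstRTT + alpha * SampleRTT
(7/8) * 150 = 131.25
(1/8) * 120 = 15
New EstRTT = 131.25 + 15 = 146.25 ms -> 146.25 ms (2 dp)

146.25


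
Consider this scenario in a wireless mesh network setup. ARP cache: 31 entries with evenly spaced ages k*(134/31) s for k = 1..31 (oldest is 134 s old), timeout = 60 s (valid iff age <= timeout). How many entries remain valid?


Ages are k * 134/31 s for k = 1..31 (spacing = 4.3226 s).
Entry k is valid iff k * 134/31 <= 60 iff k <= 31 * 60 / 134 = 13.8806
n_valid = floor(13.8806) = 13
(n_stale = 31 - 13 = 18)

13


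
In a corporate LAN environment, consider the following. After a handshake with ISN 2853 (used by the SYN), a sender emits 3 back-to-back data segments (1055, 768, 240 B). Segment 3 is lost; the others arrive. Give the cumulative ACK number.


SYN uses sequence number 2853; first data byte = ISN + 1 = 2854.
Segment 1: SEQ = 2854, len = 1055 B, covers [2854, 3908]
Segment 2: SEQ = 3909, len = 768 B, covers [3909, 4676]
Segment 3: SEQ = 4677, len = 240 B, covers [4677, 4916] [LOST]
In-order data received: bytes [2854, 4676] (segments 1..2).
Segment 3 missing -> gap begins at byte 4677.
Cumulative ACK = next expected in-order byte = 2854 + 1055 + 768 = 4677

4677


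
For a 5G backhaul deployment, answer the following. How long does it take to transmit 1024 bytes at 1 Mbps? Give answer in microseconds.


Given: packet = 1024 bytes, bandwidth = 1 Mbps
Packet in bits = 1024 * 8 = 8192 bits
Bandwidth = 1 * 10^6 = 1000000 bps
Time = 8192 / 1000000 seconds
Time in us = 8192 * 10^6 / 1000000 = 8192

8192


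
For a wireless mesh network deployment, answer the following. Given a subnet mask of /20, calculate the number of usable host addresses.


Given: subnet mask /20
Host bits = 32 - 20 = 12
Total addresses = 2^12 = 4096
Usable hosts = 4096 - 2 (network + broadcast) = 4094

4094


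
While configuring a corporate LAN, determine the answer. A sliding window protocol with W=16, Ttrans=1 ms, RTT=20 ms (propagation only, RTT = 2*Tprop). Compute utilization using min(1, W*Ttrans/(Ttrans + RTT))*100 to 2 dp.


Given: W = 16, Ttrans = 1 ms, RTT = 20 ms (= 2 * Tprop, Tprop = 10 ms)
Cycle time = Ttrans + RTT = 1 + 20 = 21 ms (first packet sent until its ACK returns)
W * Ttrans = 16 * 1 = 16 ms of sending per cycle
W * Ttrans / (Ttrans + RTT) = 16 / 21 = 0.761905
U = min(1, 0.761905) = 0.761905
U% = 76.19%

76.19


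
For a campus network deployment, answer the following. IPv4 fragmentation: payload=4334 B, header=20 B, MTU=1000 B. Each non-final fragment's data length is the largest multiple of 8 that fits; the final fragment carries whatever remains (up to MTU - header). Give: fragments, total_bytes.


Max data per non-final fragment = floor((MTU - header)/8)*8 = floor((1000 - 20)/8)*8 = floor(980/8)*8 = 976 B
Final fragment needs no 8-byte alignment: it can carry up to MTU - header = 980 B
Non-final fragments needed = ceil((payload - 980) / 976) = ceil(3354/976) = ceil(3.4365) = 4
Number of fragments = 4 + 1 = 5
Fragment sizes (data): 4 * 976 B + 430 B (last, 430 <= 980 OK)
Total bytes sent = payload + n_frags * header = 4334 + 5*20 = 4334 + 100 = 4434 B

5, 4434


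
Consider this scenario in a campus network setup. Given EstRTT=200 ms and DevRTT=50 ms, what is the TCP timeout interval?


Given: EstRTT = 200 ms, DevRTT = 50 ms
Timeout = EstRTT + 4 * DevRTT
4 * DevRTT = 4 * 50 = 200
Timeout = 200 + 200 = 400 ms

400


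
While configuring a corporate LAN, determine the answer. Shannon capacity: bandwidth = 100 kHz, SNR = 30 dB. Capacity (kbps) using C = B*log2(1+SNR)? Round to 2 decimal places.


Given: B = 100 kHz, SNR = 30 dB
SNR linear = 10^(30/10) = 1000
1 + SNR = 1001
log2(1001) = 9.9672262588
C = 100 * 1000 * 9.9672262588 = 996722.6259 bps
C = 996.722626 kbps -> 996.72 kbps (2 dp)

996.72


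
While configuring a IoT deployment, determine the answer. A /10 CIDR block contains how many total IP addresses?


Given: CIDR prefix /10
Host bits = 32 - 10 = 22
Total addresses = 2^22 = 4194304

4194304


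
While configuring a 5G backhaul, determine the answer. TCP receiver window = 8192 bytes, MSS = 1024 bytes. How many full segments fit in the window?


Given: RWND = 8192 bytes, MSS = 1024 bytes
Full segments = floor(RWND / MSS)
Full segments = floor(8192 / 1024)
Full segments = floor(8.0) = 8

8


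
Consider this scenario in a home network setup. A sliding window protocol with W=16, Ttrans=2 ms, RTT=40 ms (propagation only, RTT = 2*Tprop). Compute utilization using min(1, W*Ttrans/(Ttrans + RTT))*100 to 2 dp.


Given: W = 16, Ttrans = 2 ms, RTT = 40 ms (= 2 * Tprop, Tprop = 20 ms)
Cycle time = Ttrans + RTT = 2 + 40 = 42 ms (first packet sent until its ACK returns)
W * Ttrans = 16 * 2 = 32 ms of sending per cycle
W * Ttrans / (Ttrans + RTT) = 32 / 42 = 0.761905
U = min(1, 0.761905) = 0.761905
U% = 76.19%

76.19


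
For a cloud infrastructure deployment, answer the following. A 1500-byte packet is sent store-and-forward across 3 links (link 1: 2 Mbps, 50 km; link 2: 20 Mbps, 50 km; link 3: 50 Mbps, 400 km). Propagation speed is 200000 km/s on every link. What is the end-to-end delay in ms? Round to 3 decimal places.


Packet = 1500 bytes = 12000 bits. Store-and-forward: sum (t_trans + t_prop) per link.
Link 1: t_trans = 12000/(2*10^6) s = 6.0000 ms; t_prop = 50/200000 s = 0.2500 ms; subtotal = 6.2500 ms
Link 2: t_trans = 12000/(20*10^6) s = 0.6000 ms; t_prop = 50/200000 s = 0.2500 ms; subtotal = 0.8500 ms
Link 3: t_trans = 12000/(50*10^6) s = 0.2400 ms; t_prop = 400/200000 s = 2.0000 ms; subtotal = 2.2400 ms
End-to-end = 6.2500 + 0.8500 + 2.2400 = 9.3400 ms -> 9.340 ms (3 dp)

9.340


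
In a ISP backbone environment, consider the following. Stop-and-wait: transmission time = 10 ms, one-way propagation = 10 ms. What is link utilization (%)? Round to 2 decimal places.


Given: Ttrans = 10 ms, Tprop = 10 ms
RTT = 2 * Tprop = 2 * 10 = 20 ms
U = Ttrans / (Ttrans + RTT)
U = 10 / (10 + 20)
U = 10 / 30 = 0.333333
U% = 33.33%

33.33


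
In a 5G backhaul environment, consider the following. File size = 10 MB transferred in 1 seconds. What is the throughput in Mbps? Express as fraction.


Given: file = 10 MB, time = 1 s
File in Mb = 10 * 8 = 80 Mb
Throughput = 80 / 1 Mbps
Throughput = 80 Mbps

80


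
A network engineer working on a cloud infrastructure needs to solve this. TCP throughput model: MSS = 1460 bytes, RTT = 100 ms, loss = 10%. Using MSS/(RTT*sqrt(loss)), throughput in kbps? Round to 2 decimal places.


Given: MSS = 1460 bytes, RTT = 100 ms, loss = 10%
RTT in seconds = 100 / 1000 = 0.1
Loss rate = 10% = 0.1
sqrt(loss) = sqrt(0.1) = 0.316227766017
Throughput (bytes/s) = 1460 / (0.1 * 0.316227766017) = 46169.2538
Throughput (kbps) = 46169.2538 * 8 / 1000 = 369.354031 -> 369.35 kbps (2 dp)

369.35


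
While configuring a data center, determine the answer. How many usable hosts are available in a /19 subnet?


Given: subnet mask /19
Host bits = 32 - 19 = 13
Total addresses = 2^13 = 8192
Usable hosts = 8192 - 2 (network + broadcast) = 8190

8190


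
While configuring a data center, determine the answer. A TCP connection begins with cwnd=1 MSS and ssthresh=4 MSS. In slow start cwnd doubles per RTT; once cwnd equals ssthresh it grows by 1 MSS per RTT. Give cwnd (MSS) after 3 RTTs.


RTT 0: cwnd = 1 MSS (initial)
RTT 1: cwnd = 2 MSS (slow start, doubled)
RTT 2: cwnd = 4 MSS (slow start, doubled)
RTT 3: cwnd = 5 MSS (congestion avoidance, +1)

5


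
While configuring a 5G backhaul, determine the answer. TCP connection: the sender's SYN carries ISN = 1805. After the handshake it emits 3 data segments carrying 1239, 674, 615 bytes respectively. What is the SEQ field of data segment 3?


The SYN occupies sequence number ISN = 1805, so the first data byte is ISN + 1 = 1806.
SEQ of data segment i = (ISN + 1) + sum of payload sizes of segments 1..i-1.
Segment 1: SEQ = 1806, payload = 1239 bytes
Segment 2: SEQ = 3045, payload = 674 bytes
Segment 3: SEQ = 3719, payload = 615 bytes
SEQ of segment 3 = 1806 + 1239 + 674 = 3719

3719


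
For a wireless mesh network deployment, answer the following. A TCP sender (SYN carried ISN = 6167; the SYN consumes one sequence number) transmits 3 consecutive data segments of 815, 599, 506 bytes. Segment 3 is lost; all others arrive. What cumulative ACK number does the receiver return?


SYN uses sequence number 6167; first data byte = ISN + 1 = 6168.
Segment 1: SEQ = 6168, len = 815 B, covers [6168, 6982]
Segment 2: SEQ = 6983, len = 599 B, covers [6983, 7581]
Segment 3: SEQ = 7582, len = 506 B, covers [7582, 8087] [LOST]
In-order data received: bytes [6168, 7581] (segments 1..2).
Segment 3 missing -> gap begins at byte 7582.
Cumulative ACK = next expected in-order byte = 6168 + 815 + 599 = 7582

7582


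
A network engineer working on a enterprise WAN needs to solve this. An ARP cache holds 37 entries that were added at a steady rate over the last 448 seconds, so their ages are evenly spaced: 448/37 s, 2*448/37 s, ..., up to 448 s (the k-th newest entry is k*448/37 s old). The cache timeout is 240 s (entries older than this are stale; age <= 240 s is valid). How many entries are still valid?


Ages are k * 448/37 s for k = 1..37 (spacing = 12.1081 s).
Entry k is valid iff k * 448/37 <= 240 iff k <= 37 * 240 / 448 = 19.8214
n_valid = floor(19.8214) = 19
(n_stale = 37 - 19 = 18)

19
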